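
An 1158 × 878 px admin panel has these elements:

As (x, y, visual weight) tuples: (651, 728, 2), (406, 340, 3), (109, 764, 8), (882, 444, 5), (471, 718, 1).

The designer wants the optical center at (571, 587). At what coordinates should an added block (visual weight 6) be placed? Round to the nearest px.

After adding the added block, total weight = 2 + 3 + 8 + 5 + 1 + 6 = 25.
x: need Σw·x = 25·571 = 14275. Existing = 2·651 + 3·406 + 8·109 + 5·882 + 1·471 = 8273. Remainder 6002 / 6 ≈ 1000.33.
y: need Σw·y = 25·587 = 14675. Existing = 2·728 + 3·340 + 8·764 + 5·444 + 1·718 = 11526. Remainder 3149 / 6 ≈ 524.83.

(1000, 525)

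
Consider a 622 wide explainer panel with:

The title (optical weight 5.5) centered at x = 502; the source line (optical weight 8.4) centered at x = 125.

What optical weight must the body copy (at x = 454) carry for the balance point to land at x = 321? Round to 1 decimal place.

w ≈ 4.9

Known weights sum to 5.5 + 8.4 = 13.9; their moment is 5.5·502 + 8.4·125 = 3811.0.
Balance at x = 321 requires (3811.0 + w·454) / (13.9 + w) = 321.
Rearranging, w·(454 − 321) = 321·13.9 − 3811.0 = 650.9, so w ≈ 650.9/133 = 4.89.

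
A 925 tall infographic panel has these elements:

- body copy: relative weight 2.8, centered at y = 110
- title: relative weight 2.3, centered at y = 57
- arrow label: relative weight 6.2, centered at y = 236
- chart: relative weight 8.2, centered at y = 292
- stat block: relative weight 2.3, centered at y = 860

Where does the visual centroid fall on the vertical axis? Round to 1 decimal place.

Total weight = 2.8 + 2.3 + 6.2 + 8.2 + 2.3 = 21.8.
Σw·y = 2.8·110 + 2.3·57 + 6.2·236 + 8.2·292 + 2.3·860 = 6274.7, so ȳ = 6274.7/21.8 ≈ 287.83.

y ≈ 287.8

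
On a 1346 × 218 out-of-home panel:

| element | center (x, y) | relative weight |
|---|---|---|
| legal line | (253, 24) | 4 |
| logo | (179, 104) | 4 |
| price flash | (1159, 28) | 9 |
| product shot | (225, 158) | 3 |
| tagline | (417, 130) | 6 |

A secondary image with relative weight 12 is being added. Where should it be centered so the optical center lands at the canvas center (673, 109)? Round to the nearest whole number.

(853, 177)

After adding the secondary image, total weight = 4 + 4 + 9 + 3 + 6 + 12 = 38.
x: need Σw·x = 38·673 = 25574. Existing = 4·253 + 4·179 + 9·1159 + 3·225 + 6·417 = 15336. Remainder 10238 / 12 ≈ 853.17.
y: need Σw·y = 38·109 = 4142. Existing = 4·24 + 4·104 + 9·28 + 3·158 + 6·130 = 2018. Remainder 2124 / 12 ≈ 177.00.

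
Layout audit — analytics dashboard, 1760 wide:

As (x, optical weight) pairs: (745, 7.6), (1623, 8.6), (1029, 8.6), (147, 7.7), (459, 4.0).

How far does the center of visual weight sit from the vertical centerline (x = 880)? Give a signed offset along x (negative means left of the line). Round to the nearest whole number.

Σw = 7.6 + 8.6 + 8.6 + 7.7 + 4.0 = 36.5.
Σw·x = 7.6·745 + 8.6·1623 + 8.6·1029 + 7.7·147 + 4.0·459 = 31437.1, so x̄ = 31437.1/36.5 ≈ 861.29.
Offset from x = 880: 861.29 − 880 ≈ -18.71.

≈ -19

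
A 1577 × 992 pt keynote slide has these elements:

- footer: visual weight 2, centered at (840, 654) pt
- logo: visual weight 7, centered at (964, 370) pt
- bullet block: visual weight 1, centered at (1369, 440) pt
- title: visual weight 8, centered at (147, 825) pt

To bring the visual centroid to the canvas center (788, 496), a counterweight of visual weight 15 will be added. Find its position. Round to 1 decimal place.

With the counterweight, Σw becomes 2 + 7 + 1 + 8 + 15 = 33.
Along x: (10973 + 15·x) / 33 = 788 (existing moment 2·840 + 7·964 + 1·1369 + 8·147 = 10973) ⇒ x = (26004 − 10973) / 15 ≈ 1002.07.
Along y: (10938 + 15·y) / 33 = 496 (existing moment 2·654 + 7·370 + 1·440 + 8·825 = 10938) ⇒ y = (16368 − 10938) / 15 ≈ 362.00.

(1002.1, 362.0)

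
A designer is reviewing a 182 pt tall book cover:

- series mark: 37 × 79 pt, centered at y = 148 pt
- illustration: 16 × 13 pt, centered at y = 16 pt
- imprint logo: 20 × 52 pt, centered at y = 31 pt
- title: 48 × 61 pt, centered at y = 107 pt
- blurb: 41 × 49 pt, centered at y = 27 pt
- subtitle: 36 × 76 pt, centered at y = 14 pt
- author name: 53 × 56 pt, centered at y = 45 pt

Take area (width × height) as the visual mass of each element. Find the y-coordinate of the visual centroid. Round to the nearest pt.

Areas: series mark 37·79 = 2923, illustration 16·13 = 208, imprint logo 20·52 = 1040, title 48·61 = 2928, blurb 41·49 = 2009, subtitle 36·76 = 2736, author name 53·56 = 2968. Total weight = 14812.
Σw·y = 1007575; ȳ = 1007575/14812 ≈ 68.02.

y ≈ 68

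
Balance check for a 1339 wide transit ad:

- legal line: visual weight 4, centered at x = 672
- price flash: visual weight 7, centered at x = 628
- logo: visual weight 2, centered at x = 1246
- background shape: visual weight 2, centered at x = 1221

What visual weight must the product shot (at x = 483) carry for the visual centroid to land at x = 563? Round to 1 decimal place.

w ≈ 44.7

Fixed elements: Σw = 4 + 7 + 2 + 2 = 15, Σw·x = 4·672 + 7·628 + 2·1246 + 2·1221 = 12018.
Set Σw·x/Σw = 563: (12018 + 483w) = 563·(15 + w).
So w = (563·15 − 12018)/(483 − 563) = -3573/-80 ≈ 44.66.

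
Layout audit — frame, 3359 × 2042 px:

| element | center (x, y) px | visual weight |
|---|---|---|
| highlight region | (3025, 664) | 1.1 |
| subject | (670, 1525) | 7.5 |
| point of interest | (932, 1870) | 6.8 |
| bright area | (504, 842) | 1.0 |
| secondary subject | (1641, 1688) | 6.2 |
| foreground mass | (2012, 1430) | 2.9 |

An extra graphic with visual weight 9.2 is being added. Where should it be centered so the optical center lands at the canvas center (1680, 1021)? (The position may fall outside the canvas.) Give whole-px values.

(2945, -534)

After adding the extra graphic, total weight = 1.1 + 7.5 + 6.8 + 1.0 + 6.2 + 2.9 + 9.2 = 34.7.
x: target moment 34.7×1680 = 58296.0; current 1.1·3025 + 7.5·670 + 6.8·932 + 1.0·504 + 6.2·1641 + 2.9·2012 = 31203.1; the extra graphic supplies 27092.9, so x = 27092.9/9.2 ≈ 2944.88.
y: target moment 34.7×1021 = 35428.7; current 1.1·664 + 7.5·1525 + 6.8·1870 + 1.0·842 + 6.2·1688 + 2.9·1430 = 40338.5; the extra graphic supplies -4909.8, so y = -4909.8/9.2 ≈ -533.67.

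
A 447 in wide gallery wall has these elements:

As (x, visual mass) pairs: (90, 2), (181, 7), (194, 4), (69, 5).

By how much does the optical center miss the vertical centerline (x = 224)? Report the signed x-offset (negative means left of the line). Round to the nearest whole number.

Σw = 2 + 7 + 4 + 5 = 18.
x-moment: 2·90 + 7·181 + 4·194 + 5·69 = 2568; centroid 2568/18 ≈ 142.67.
Offset from x = 224: 142.67 − 224 ≈ -81.33.

≈ -81 in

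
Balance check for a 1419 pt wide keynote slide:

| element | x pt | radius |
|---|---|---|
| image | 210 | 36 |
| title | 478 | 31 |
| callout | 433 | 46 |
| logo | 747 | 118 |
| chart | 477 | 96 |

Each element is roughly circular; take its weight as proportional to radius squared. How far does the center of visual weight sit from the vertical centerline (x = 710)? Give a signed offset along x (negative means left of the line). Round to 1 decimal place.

Weights ∝ r²: image 36² = 1296, title 31² = 961, callout 46² = 2116, logo 118² = 13924, chart 96² = 9216; Σw = 27513.
x-moment: 1296·210 + 961·478 + 2116·433 + 13924·747 + 9216·477 = 16445006; centroid 16445006/27513 ≈ 597.72.
Difference: 597.72 − 710 ≈ -112.28.

≈ -112.3 pt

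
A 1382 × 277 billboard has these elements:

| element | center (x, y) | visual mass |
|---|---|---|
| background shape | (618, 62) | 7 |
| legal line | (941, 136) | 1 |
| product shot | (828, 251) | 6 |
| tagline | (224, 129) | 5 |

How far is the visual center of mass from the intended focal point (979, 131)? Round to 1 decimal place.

≈ 381.6

Weights sum to 7 + 1 + 6 + 5 = 19.
Σw·x = 7·618 + 1·941 + 6·828 + 5·224 = 11355, so x̄ = 11355/19 ≈ 597.63.
Σw·y = 7·62 + 1·136 + 6·251 + 5·129 = 2721, so ȳ = 2721/19 ≈ 143.21.
From (979, 131): dx = -381.37, dy = 12.21, so the distance is √(dx²+dy²) ≈ 381.56.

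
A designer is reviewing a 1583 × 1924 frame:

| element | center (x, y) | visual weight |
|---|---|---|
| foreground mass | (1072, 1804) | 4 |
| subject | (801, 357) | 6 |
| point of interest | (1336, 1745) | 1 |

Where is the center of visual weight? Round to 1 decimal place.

(948.2, 1009.4)

Σw = 4 + 6 + 1 = 11.
x: (4·1072 + 6·801 + 1·1336) / 11 = 10430 / 11 ≈ 948.18
y: (4·1804 + 6·357 + 1·1745) / 11 = 11103 / 11 ≈ 1009.36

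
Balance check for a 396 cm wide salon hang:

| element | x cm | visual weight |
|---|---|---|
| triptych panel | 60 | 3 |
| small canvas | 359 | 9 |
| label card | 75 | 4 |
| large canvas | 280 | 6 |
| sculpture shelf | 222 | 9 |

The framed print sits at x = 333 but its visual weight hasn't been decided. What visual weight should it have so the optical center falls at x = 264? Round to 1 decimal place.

w ≈ 11.5

Existing Σw = 31 (3 + 9 + 4 + 6 + 9); existing moment 3·60 + 9·359 + 4·75 + 6·280 + 9·222 = 7389.
For the centroid to hit 264: (7389 + w·333) / (31 + w) = 264.
So w = (264·31 − 7389)/(333 − 264) = 795/69 ≈ 11.52.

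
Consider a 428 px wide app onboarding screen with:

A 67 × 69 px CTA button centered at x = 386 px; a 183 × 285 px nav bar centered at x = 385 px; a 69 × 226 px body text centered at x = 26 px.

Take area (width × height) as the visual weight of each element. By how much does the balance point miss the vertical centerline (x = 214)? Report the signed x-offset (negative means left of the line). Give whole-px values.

Areas: CTA button 67·69 = 4623, nav bar 183·285 = 52155, body text 69·226 = 15594. Total weight = 72372.
x-moment: 4623·386 + 52155·385 + 15594·26 = 22269597; centroid 22269597/72372 ≈ 307.71.
Difference: 307.71 − 214 ≈ 93.71.

≈ 94 px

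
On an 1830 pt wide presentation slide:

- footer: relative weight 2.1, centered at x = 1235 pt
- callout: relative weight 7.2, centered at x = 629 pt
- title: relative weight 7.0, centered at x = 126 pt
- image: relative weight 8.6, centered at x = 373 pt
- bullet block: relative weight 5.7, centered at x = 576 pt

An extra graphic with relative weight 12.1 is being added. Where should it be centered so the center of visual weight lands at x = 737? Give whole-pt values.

x ≈ 1403

With the extra graphic, Σw becomes 2.1 + 7.2 + 7.0 + 8.6 + 5.7 + 12.1 = 42.7.
Along x: (14495.3 + 12.1·x) / 42.7 = 737 (existing moment 2.1·1235 + 7.2·629 + 7.0·126 + 8.6·373 + 5.7·576 = 14495.3) ⇒ x = (31469.9 − 14495.3) / 12.1 ≈ 1402.86.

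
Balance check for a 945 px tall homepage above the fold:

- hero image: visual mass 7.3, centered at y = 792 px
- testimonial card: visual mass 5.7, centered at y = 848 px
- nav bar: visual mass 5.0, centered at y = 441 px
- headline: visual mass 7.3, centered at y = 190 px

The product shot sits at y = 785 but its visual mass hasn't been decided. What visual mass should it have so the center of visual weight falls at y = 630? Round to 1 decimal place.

w ≈ 11.2

Fixed elements: Σw = 7.3 + 5.7 + 5.0 + 7.3 = 25.3, Σw·y = 7.3·792 + 5.7·848 + 5.0·441 + 7.3·190 = 14207.2.
Balance at y = 630 requires (14207.2 + w·785) / (25.3 + w) = 630.
Solving: w = (630·25.3 − 14207.2) / (785 − 630) = 1731.8 / 155 ≈ 11.17.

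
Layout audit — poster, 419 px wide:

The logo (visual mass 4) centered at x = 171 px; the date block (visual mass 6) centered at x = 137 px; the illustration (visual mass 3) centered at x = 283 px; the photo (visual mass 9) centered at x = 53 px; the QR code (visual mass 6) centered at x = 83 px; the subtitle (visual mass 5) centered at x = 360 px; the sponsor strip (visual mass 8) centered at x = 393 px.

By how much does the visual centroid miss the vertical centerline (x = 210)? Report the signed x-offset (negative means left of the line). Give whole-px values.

Total weight = 4 + 6 + 3 + 9 + 6 + 5 + 8 = 41.
x: moment 8274 / weight 41 ≈ 201.80
Offset from x = 210: 201.80 − 210 ≈ -8.20.

≈ -8 px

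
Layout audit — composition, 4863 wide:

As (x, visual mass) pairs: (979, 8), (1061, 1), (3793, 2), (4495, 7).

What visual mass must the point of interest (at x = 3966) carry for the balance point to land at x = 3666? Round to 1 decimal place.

w ≈ 60.1

Fixed elements: Σw = 8 + 1 + 2 + 7 = 18, Σw·x = 8·979 + 1·1061 + 2·3793 + 7·4495 = 47944.
Set Σw·x/Σw = 3666: (47944 + 3966w) = 3666·(18 + w).
Rearranging, w·(3966 − 3666) = 3666·18 − 47944 = 18044, so w ≈ 18044/300 = 60.15.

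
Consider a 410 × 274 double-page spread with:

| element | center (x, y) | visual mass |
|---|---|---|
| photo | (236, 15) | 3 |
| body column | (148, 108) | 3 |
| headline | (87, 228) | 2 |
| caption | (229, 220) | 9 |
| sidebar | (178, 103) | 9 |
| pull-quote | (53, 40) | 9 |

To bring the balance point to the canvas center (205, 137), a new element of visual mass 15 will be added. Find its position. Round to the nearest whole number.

New total weight: (3 + 3 + 2 + 9 + 9 + 9) + 15 = 50.
x: target moment 50×205 = 10250; current 3·236 + 3·148 + 2·87 + 9·229 + 9·178 + 9·53 = 5466; the new element supplies 4784, so x = 4784/15 ≈ 318.93.
y: target moment 50×137 = 6850; current 3·15 + 3·108 + 2·228 + 9·220 + 9·103 + 9·40 = 4092; the new element supplies 2758, so y = 2758/15 ≈ 183.87.

(319, 184)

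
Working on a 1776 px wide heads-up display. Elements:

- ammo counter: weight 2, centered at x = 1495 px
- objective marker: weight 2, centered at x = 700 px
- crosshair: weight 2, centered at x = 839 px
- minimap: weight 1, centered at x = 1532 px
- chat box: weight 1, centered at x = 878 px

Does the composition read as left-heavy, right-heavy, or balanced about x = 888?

Total weight = 2 + 2 + 2 + 1 + 1 = 8.
x: (2·1495 + 2·700 + 2·839 + 1·1532 + 1·878) / 8 = 8478 / 8 ≈ 1059.75
1059.8 vs midline 888 → right-heavy.

right-heavy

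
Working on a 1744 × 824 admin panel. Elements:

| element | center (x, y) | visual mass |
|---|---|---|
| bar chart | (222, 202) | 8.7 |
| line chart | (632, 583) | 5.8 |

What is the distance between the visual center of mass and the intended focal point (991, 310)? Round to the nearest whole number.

≈ 607

Weights sum to 8.7 + 5.8 = 14.5.
x-moment: 8.7·222 + 5.8·632 = 5597.0; centroid 5597.0/14.5 ≈ 386.00.
y-moment: 8.7·202 + 5.8·583 = 5138.8; centroid 5138.8/14.5 ≈ 354.40.
Offset from (991, 310): Δx ≈ -605.00, Δy ≈ 44.40; distance = √(Δx² + Δy²) ≈ 606.63.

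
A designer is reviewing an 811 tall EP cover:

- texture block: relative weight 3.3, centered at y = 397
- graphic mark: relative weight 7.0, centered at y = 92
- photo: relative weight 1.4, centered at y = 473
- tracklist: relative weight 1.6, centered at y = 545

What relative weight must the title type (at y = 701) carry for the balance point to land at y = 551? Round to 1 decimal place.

w ≈ 25.6

Known weights sum to 3.3 + 7.0 + 1.4 + 1.6 = 13.3; their moment is 3.3·397 + 7.0·92 + 1.4·473 + 1.6·545 = 3488.3.
For the centroid to hit 551: (3488.3 + w·701) / (13.3 + w) = 551.
Rearranging, w·(701 − 551) = 551·13.3 − 3488.3 = 3840.0, so w ≈ 3840.0/150 = 25.60.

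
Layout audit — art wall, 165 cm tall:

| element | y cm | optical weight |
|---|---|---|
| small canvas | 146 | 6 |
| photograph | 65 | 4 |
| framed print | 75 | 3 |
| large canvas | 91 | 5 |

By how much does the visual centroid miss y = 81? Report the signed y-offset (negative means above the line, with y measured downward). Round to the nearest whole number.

Weights sum to 6 + 4 + 3 + 5 = 18.
Σw·y = 6·146 + 4·65 + 3·75 + 5·91 = 1816, so ȳ = 1816/18 ≈ 100.89.
Against y = 81, that's 100.89 − 81 = 19.89.

≈ 20 cm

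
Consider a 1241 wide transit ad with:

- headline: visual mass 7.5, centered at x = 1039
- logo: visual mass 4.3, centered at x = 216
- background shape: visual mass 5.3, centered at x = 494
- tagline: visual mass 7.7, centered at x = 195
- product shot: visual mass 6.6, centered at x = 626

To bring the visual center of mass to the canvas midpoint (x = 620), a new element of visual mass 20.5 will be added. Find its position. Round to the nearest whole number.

x ≈ 742

New total weight: (7.5 + 4.3 + 5.3 + 7.7 + 6.6) + 20.5 = 51.9.
x: target moment 51.9×620 = 32178.0; current 7.5·1039 + 4.3·216 + 5.3·494 + 7.7·195 + 6.6·626 = 16972.6; the new element supplies 15205.4, so x = 15205.4/20.5 ≈ 741.73.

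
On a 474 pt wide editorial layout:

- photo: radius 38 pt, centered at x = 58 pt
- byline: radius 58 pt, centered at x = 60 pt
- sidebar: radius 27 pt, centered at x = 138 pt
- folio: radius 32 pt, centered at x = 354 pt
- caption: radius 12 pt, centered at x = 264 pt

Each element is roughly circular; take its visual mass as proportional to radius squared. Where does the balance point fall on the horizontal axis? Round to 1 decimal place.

x ≈ 117.3

r² weights: photo 38² = 1444, byline 58² = 3364, sidebar 27² = 729, folio 32² = 1024, caption 12² = 144. Total = 6705.
x: (1444·58 + 3364·60 + 729·138 + 1024·354 + 144·264) / 6705 = 786706 / 6705 ≈ 117.33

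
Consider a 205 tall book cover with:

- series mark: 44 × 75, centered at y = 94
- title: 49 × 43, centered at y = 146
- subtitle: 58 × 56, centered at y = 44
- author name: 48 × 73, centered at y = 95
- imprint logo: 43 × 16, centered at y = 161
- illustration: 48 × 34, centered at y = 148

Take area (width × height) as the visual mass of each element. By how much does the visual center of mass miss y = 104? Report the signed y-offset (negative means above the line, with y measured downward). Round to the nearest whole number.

≈ -4

Taking area as weight: series mark 44·75 = 3300, title 49·43 = 2107, subtitle 58·56 = 3248, author name 48·73 = 3504, imprint logo 43·16 = 688, illustration 48·34 = 1632. Sum 14479.
y-moment: 3300·94 + 2107·146 + 3248·44 + 3504·95 + 688·161 + 1632·148 = 1445918; centroid 1445918/14479 ≈ 99.86.
Offset from y = 104: 99.86 − 104 ≈ -4.14.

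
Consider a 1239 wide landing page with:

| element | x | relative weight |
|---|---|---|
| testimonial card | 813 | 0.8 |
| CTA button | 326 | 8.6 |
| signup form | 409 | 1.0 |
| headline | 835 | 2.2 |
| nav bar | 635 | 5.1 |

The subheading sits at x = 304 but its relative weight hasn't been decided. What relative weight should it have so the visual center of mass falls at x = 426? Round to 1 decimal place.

w ≈ 11.5

Existing Σw = 17.7 (0.8 + 8.6 + 1.0 + 2.2 + 5.1); existing moment 0.8·813 + 8.6·326 + 1.0·409 + 2.2·835 + 5.1·635 = 8938.5.
For the centroid to hit 426: (8938.5 + w·304) / (17.7 + w) = 426.
So w = (426·17.7 − 8938.5)/(304 − 426) = -1398.3/-122 ≈ 11.46.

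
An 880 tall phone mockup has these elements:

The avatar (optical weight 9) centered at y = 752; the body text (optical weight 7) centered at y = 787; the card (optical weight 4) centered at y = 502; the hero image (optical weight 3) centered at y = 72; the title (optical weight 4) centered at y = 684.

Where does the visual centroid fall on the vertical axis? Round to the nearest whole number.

Σw = 9 + 7 + 4 + 3 + 4 = 27.
Σw·y = 9·752 + 7·787 + 4·502 + 3·72 + 4·684 = 17237, so ȳ = 17237/27 ≈ 638.41.

y ≈ 638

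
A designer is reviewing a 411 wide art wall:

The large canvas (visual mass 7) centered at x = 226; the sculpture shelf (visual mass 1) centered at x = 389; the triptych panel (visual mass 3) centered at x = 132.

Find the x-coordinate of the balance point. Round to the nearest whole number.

x ≈ 215

Weights sum to 7 + 1 + 3 = 11.
x-moment: 7·226 + 1·389 + 3·132 = 2367; centroid 2367/11 ≈ 215.18.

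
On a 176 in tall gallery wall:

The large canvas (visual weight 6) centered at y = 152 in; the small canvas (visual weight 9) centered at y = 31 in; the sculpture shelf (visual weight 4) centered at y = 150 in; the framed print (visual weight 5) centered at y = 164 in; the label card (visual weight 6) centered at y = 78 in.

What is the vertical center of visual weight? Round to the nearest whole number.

y ≈ 103

Σw = 6 + 9 + 4 + 5 + 6 = 30.
y: (6·152 + 9·31 + 4·150 + 5·164 + 6·78) / 30 = 3079 / 30 ≈ 102.63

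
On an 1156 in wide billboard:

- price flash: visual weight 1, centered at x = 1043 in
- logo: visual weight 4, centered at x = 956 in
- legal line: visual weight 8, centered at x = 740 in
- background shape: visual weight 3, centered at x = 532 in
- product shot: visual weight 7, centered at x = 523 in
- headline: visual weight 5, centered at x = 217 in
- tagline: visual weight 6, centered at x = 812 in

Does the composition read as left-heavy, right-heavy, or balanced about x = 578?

right-heavy

Total weight = 1 + 4 + 8 + 3 + 7 + 5 + 6 = 34.
x-moment: 1·1043 + 4·956 + 8·740 + 3·532 + 7·523 + 5·217 + 6·812 = 22001; centroid 22001/34 ≈ 647.09.
Since 647.1 is right of 578, the composition reads right-heavy.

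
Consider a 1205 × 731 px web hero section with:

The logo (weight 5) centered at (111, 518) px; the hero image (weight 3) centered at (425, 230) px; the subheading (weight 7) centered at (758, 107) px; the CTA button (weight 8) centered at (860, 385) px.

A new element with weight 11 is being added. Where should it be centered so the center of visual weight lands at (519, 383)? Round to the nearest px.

(330, 538)

After adding the new element, total weight = 5 + 3 + 7 + 8 + 11 = 34.
Along x: (14016 + 11·x) / 34 = 519 (existing moment 5·111 + 3·425 + 7·758 + 8·860 = 14016) ⇒ x = (17646 − 14016) / 11 ≈ 330.00.
Along y: (7109 + 11·y) / 34 = 383 (existing moment 5·518 + 3·230 + 7·107 + 8·385 = 7109) ⇒ y = (13022 − 7109) / 11 ≈ 537.55.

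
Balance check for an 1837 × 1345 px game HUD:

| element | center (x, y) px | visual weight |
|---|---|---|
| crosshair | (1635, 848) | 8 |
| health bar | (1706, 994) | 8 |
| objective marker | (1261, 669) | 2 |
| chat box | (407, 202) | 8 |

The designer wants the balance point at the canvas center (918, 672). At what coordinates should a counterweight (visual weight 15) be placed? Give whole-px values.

With the counterweight, Σw becomes 8 + 8 + 2 + 8 + 15 = 41.
x: need Σw·x = 41·918 = 37638. Existing = 8·1635 + 8·1706 + 2·1261 + 8·407 = 32506. Remainder 5132 / 15 ≈ 342.13.
y: need Σw·y = 41·672 = 27552. Existing = 8·848 + 8·994 + 2·669 + 8·202 = 17690. Remainder 9862 / 15 ≈ 657.47.

(342, 657)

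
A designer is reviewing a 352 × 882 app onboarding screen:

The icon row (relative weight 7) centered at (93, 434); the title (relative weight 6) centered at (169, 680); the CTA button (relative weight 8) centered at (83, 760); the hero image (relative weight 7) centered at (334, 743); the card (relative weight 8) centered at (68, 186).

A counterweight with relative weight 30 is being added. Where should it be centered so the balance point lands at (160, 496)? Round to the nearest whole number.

With the counterweight, Σw becomes 7 + 6 + 8 + 7 + 8 + 30 = 66.
Along x: (5211 + 30·x) / 66 = 160 (existing moment 7·93 + 6·169 + 8·83 + 7·334 + 8·68 = 5211) ⇒ x = (10560 − 5211) / 30 ≈ 178.30.
Along y: (19887 + 30·y) / 66 = 496 (existing moment 7·434 + 6·680 + 8·760 + 7·743 + 8·186 = 19887) ⇒ y = (32736 − 19887) / 30 ≈ 428.30.

(178, 428)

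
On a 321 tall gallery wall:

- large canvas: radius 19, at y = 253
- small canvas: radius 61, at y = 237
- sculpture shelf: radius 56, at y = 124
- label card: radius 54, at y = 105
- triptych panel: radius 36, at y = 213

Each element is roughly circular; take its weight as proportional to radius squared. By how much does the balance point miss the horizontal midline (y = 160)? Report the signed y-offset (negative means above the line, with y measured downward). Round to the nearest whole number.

Weights ∝ r²: large canvas 19² = 361, small canvas 61² = 3721, sculpture shelf 56² = 3136, label card 54² = 2916, triptych panel 36² = 1296; Σw = 11430.
y-moment: 361·253 + 3721·237 + 3136·124 + 2916·105 + 1296·213 = 1944302; centroid 1944302/11430 ≈ 170.11.
Difference: 170.11 − 160 ≈ 10.11.

≈ 10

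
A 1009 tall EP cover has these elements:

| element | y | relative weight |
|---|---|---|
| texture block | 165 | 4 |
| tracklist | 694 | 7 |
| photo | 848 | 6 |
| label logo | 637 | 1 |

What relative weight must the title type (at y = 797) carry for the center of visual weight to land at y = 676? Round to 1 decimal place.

w ≈ 7.6

Fixed elements: Σw = 4 + 7 + 6 + 1 = 18, Σw·y = 4·165 + 7·694 + 6·848 + 1·637 = 11243.
For the centroid to hit 676: (11243 + w·797) / (18 + w) = 676.
So w = (676·18 − 11243)/(797 − 676) = 925/121 ≈ 7.64.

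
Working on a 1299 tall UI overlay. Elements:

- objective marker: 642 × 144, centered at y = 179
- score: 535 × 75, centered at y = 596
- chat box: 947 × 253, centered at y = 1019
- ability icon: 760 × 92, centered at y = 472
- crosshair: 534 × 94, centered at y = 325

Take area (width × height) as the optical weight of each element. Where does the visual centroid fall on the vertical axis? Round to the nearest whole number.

y ≈ 678

Taking area as weight: objective marker 642·144 = 92448, score 535·75 = 40125, chat box 947·253 = 239591, ability icon 760·92 = 69920, crosshair 534·94 = 50196. Sum 492280.
Σw·y = 92448·179 + 40125·596 + 239591·1019 + 69920·472 + 50196·325 = 333921861, so ȳ = 333921861/492280 ≈ 678.32.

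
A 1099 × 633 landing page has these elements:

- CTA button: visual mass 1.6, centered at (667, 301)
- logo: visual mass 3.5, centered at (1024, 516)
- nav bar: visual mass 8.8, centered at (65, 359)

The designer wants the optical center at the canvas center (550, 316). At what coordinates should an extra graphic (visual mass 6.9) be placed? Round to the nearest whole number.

(901, 163)

New total weight: (1.6 + 3.5 + 8.8) + 6.9 = 20.8.
Along x: (5223.2 + 6.9·x) / 20.8 = 550 (existing moment 1.6·667 + 3.5·1024 + 8.8·65 = 5223.2) ⇒ x = (11440.0 − 5223.2) / 6.9 ≈ 900.99.
Along y: (5446.8 + 6.9·y) / 20.8 = 316 (existing moment 1.6·301 + 3.5·516 + 8.8·359 = 5446.8) ⇒ y = (6572.8 − 5446.8) / 6.9 ≈ 163.19.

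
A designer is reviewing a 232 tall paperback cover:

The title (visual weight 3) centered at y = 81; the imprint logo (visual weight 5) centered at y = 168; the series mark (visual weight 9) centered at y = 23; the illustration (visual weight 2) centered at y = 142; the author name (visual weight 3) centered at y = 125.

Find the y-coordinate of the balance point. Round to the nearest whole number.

y ≈ 89

Σw = 3 + 5 + 9 + 2 + 3 = 22.
Σw·y = 3·81 + 5·168 + 9·23 + 2·142 + 3·125 = 1949, so ȳ = 1949/22 ≈ 88.59.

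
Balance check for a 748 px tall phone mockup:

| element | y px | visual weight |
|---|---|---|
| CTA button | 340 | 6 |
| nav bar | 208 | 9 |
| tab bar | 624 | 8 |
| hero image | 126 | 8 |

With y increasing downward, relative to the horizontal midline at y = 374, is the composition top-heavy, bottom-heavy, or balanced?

top-heavy

Weights sum to 6 + 9 + 8 + 8 = 31.
Σw·y = 6·340 + 9·208 + 8·624 + 8·126 = 9912, so ȳ = 9912/31 ≈ 319.74.
319.7 vs midline 374 → top-heavy.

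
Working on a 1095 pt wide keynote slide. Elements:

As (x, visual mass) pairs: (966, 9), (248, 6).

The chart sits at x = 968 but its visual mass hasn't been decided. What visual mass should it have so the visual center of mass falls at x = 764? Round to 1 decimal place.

Existing Σw = 15 (9 + 6); existing moment 9·966 + 6·248 = 10182.
Balance at x = 764 requires (10182 + w·968) / (15 + w) = 764.
Rearranging, w·(968 − 764) = 764·15 − 10182 = 1278, so w ≈ 1278/204 = 6.26.

w ≈ 6.3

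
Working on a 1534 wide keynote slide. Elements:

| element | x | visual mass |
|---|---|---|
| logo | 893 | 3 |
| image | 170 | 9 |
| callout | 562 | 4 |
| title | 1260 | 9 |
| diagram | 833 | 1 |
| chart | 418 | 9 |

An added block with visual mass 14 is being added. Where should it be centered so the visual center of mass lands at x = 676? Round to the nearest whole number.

New total weight: (3 + 9 + 4 + 9 + 1 + 9) + 14 = 49.
x: need Σw·x = 49·676 = 33124. Existing = 3·893 + 9·170 + 4·562 + 9·1260 + 1·833 + 9·418 = 22392. Remainder 10732 / 14 ≈ 766.57.

x ≈ 767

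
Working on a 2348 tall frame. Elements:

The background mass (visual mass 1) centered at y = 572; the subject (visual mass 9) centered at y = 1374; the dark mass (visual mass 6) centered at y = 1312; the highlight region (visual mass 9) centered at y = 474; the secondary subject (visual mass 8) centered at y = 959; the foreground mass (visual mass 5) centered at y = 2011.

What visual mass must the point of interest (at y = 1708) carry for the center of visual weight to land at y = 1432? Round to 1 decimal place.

w ≈ 42.1

Known weights sum to 1 + 9 + 6 + 9 + 8 + 5 = 38; their moment is 1·572 + 9·1374 + 6·1312 + 9·474 + 8·959 + 5·2011 = 42803.
Balance at y = 1432 requires (42803 + w·1708) / (38 + w) = 1432.
So w = (1432·38 − 42803)/(1708 − 1432) = 11613/276 ≈ 42.08.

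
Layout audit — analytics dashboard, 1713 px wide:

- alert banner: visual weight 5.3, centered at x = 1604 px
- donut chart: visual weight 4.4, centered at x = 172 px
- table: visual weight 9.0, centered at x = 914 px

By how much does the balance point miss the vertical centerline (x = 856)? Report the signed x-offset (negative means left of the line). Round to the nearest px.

Weights sum to 5.3 + 4.4 + 9.0 = 18.7.
Σw·x = 5.3·1604 + 4.4·172 + 9.0·914 = 17484.0, so x̄ = 17484.0/18.7 ≈ 934.97.
Offset from x = 856: 934.97 − 856 ≈ 78.97.

≈ 79 px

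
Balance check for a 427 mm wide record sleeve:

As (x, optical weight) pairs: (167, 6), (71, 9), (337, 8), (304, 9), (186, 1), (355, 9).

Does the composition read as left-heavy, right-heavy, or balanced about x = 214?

right-heavy

Total weight = 6 + 9 + 8 + 9 + 1 + 9 = 42.
x: moment 10454 / weight 42 ≈ 248.90
248.9 vs midline 214 → right-heavy.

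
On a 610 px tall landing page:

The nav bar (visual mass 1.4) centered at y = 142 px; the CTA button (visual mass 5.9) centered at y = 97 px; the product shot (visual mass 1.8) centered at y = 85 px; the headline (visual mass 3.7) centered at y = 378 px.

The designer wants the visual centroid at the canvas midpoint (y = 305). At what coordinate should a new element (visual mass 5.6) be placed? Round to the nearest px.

New total weight: (1.4 + 5.9 + 1.8 + 3.7) + 5.6 = 18.4.
Along y: (2322.7 + 5.6·y) / 18.4 = 305 (existing moment 1.4·142 + 5.9·97 + 1.8·85 + 3.7·378 = 2322.7) ⇒ y = (5612.0 − 2322.7) / 5.6 ≈ 587.38.

y ≈ 587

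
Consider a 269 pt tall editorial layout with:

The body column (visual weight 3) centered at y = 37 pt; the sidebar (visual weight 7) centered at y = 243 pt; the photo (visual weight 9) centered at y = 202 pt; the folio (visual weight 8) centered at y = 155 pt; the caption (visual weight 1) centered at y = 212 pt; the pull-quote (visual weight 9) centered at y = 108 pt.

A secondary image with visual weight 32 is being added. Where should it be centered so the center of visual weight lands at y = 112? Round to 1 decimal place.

y ≈ 52.3

With the secondary image, Σw becomes 3 + 7 + 9 + 8 + 1 + 9 + 32 = 69.
Along y: (6054 + 32·y) / 69 = 112 (existing moment 3·37 + 7·243 + 9·202 + 8·155 + 1·212 + 9·108 = 6054) ⇒ y = (7728 − 6054) / 32 ≈ 52.31.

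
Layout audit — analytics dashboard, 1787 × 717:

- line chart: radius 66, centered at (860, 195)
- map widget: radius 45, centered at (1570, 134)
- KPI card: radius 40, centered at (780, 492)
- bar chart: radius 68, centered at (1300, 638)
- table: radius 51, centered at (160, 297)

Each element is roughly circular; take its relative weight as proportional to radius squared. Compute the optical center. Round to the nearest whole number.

(960, 370)

Weights ∝ r²: line chart 66² = 4356, map widget 45² = 2025, KPI card 40² = 1600, bar chart 68² = 4624, table 51² = 2601; Σw = 15206.
x: (4356·860 + 2025·1570 + 1600·780 + 4624·1300 + 2601·160) / 15206 = 14600770 / 15206 ≈ 960.20
y: (4356·195 + 2025·134 + 1600·492 + 4624·638 + 2601·297) / 15206 = 5630579 / 15206 ≈ 370.29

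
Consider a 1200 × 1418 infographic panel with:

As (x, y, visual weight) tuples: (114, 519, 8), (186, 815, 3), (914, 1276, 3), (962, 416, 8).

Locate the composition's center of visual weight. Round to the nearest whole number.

(541, 625)

Weights sum to 8 + 3 + 3 + 8 = 22.
Σw·x = 8·114 + 3·186 + 3·914 + 8·962 = 11908, so x̄ = 11908/22 ≈ 541.27.
Σw·y = 8·519 + 3·815 + 3·1276 + 8·416 = 13753, so ȳ = 13753/22 ≈ 625.14.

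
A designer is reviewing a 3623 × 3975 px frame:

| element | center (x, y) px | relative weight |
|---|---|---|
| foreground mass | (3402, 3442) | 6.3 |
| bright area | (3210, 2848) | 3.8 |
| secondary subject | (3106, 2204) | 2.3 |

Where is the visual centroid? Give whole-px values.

Total weight = 6.3 + 3.8 + 2.3 = 12.4.
Σw·x = 6.3·3402 + 3.8·3210 + 2.3·3106 = 40774.4, so x̄ = 40774.4/12.4 ≈ 3288.26.
Σw·y = 6.3·3442 + 3.8·2848 + 2.3·2204 = 37576.2, so ȳ = 37576.2/12.4 ≈ 3030.34.

(3288, 3030)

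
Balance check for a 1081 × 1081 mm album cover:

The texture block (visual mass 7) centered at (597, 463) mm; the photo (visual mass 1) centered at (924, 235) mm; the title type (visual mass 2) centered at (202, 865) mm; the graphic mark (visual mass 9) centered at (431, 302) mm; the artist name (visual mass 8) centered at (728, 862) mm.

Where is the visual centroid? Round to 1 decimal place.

Σw = 7 + 1 + 2 + 9 + 8 = 27.
x-moment: 7·597 + 1·924 + 2·202 + 9·431 + 8·728 = 15210; centroid 15210/27 ≈ 563.33.
y-moment: 7·463 + 1·235 + 2·865 + 9·302 + 8·862 = 14820; centroid 14820/27 ≈ 548.89.

(563.3, 548.9)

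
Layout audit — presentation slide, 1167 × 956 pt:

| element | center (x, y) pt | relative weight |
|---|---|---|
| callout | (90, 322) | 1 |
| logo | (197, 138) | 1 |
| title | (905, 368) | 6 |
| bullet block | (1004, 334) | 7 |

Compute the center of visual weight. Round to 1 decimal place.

Weights sum to 1 + 1 + 6 + 7 = 15.
Σw·x = 1·90 + 1·197 + 6·905 + 7·1004 = 12745, so x̄ = 12745/15 ≈ 849.67.
Σw·y = 1·322 + 1·138 + 6·368 + 7·334 = 5006, so ȳ = 5006/15 ≈ 333.73.

(849.7, 333.7)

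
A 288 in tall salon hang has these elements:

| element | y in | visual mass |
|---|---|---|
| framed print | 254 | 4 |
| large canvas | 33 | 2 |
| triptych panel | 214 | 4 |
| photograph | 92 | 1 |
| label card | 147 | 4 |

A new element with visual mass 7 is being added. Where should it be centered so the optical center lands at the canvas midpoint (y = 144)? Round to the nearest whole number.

New total weight: (4 + 2 + 4 + 1 + 4) + 7 = 22.
Along y: (2618 + 7·y) / 22 = 144 (existing moment 4·254 + 2·33 + 4·214 + 1·92 + 4·147 = 2618) ⇒ y = (3168 − 2618) / 7 ≈ 78.57.

y ≈ 79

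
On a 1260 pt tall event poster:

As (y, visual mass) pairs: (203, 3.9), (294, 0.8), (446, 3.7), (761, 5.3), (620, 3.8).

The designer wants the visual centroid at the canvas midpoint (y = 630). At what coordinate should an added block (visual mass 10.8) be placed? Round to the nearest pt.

After adding the added block, total weight = 3.9 + 0.8 + 3.7 + 5.3 + 3.8 + 10.8 = 28.3.
y: need Σw·y = 28.3·630 = 17829.0. Existing = 3.9·203 + 0.8·294 + 3.7·446 + 5.3·761 + 3.8·620 = 9066.4. Remainder 8762.6 / 10.8 ≈ 811.35.

y ≈ 811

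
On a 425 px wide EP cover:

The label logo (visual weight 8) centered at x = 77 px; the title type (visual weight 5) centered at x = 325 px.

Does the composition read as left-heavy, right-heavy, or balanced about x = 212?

Total weight = 8 + 5 = 13.
Σw·x = 8·77 + 5·325 = 2241, so x̄ = 2241/13 ≈ 172.38.
172.4 lies left of the midline 212, so the layout is left-heavy.

left-heavy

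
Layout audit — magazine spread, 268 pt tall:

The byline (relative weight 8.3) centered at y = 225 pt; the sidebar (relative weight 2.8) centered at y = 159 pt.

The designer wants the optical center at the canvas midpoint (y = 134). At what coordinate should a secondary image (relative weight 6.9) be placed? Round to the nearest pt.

y ≈ 14

After adding the secondary image, total weight = 8.3 + 2.8 + 6.9 = 18.0.
Along y: (2312.7 + 6.9·y) / 18.0 = 134 (existing moment 8.3·225 + 2.8·159 = 2312.7) ⇒ y = (2412.0 − 2312.7) / 6.9 ≈ 14.39.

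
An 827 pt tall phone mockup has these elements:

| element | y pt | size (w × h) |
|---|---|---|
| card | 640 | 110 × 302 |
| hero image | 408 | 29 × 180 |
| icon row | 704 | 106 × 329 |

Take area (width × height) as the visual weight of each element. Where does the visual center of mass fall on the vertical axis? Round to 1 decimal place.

y ≈ 653.9

Taking area as weight: card 110·302 = 33220, hero image 29·180 = 5220, icon row 106·329 = 34874. Sum 73314.
y: (33220·640 + 5220·408 + 34874·704) / 73314 = 47941856 / 73314 ≈ 653.92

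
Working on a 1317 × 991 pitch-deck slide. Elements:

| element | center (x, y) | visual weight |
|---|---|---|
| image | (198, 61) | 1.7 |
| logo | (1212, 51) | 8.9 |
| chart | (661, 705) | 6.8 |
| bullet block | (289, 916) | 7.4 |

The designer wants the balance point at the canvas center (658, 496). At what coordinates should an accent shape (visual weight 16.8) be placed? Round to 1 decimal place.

(572.4, 506.2)

After adding the accent shape, total weight = 1.7 + 8.9 + 6.8 + 7.4 + 16.8 = 41.6.
x: need Σw·x = 41.6·658 = 27372.8. Existing = 1.7·198 + 8.9·1212 + 6.8·661 + 7.4·289 = 17756.8. Remainder 9616.0 / 16.8 ≈ 572.38.
y: need Σw·y = 41.6·496 = 20633.6. Existing = 1.7·61 + 8.9·51 + 6.8·705 + 7.4·916 = 12130.0. Remainder 8503.6 / 16.8 ≈ 506.17.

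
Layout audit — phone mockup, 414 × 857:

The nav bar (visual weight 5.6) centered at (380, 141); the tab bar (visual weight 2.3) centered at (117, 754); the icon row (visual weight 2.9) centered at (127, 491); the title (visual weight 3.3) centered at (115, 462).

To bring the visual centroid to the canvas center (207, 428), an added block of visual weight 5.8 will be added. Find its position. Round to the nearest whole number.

With the added block, Σw becomes 5.6 + 2.3 + 2.9 + 3.3 + 5.8 = 19.9.
x: target moment 19.9×207 = 4119.3; current 5.6·380 + 2.3·117 + 2.9·127 + 3.3·115 = 3144.9; the added block supplies 974.4, so x = 974.4/5.8 ≈ 168.00.
y: target moment 19.9×428 = 8517.2; current 5.6·141 + 2.3·754 + 2.9·491 + 3.3·462 = 5472.3; the added block supplies 3044.9, so y = 3044.9/5.8 ≈ 524.98.

(168, 525)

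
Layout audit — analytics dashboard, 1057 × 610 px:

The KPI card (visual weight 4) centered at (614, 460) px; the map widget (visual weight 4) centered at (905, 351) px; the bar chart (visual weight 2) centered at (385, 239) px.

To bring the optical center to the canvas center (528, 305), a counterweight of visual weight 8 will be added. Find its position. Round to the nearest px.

New total weight: (4 + 4 + 2) + 8 = 18.
x: target moment 18×528 = 9504; current 4·614 + 4·905 + 2·385 = 6846; the counterweight supplies 2658, so x = 2658/8 ≈ 332.25.
y: target moment 18×305 = 5490; current 4·460 + 4·351 + 2·239 = 3722; the counterweight supplies 1768, so y = 1768/8 ≈ 221.00.

(332, 221)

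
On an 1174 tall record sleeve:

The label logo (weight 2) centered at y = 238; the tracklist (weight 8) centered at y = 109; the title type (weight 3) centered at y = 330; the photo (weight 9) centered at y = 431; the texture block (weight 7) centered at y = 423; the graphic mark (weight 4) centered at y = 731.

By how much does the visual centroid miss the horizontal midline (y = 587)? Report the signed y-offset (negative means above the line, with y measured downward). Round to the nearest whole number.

Weights sum to 2 + 8 + 3 + 9 + 7 + 4 = 33.
y: moment 12102 / weight 33 ≈ 366.73
Difference: 366.73 − 587 ≈ -220.27.

≈ -220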